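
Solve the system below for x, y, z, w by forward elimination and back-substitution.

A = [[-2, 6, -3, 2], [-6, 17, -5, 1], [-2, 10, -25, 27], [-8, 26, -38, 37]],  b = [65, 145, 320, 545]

Forward elimination on [A|b]:
R2 <- R2 - (3)*R1:  [   0   -1    4   -5  -50 ]
R3 <- R3 - (1)*R1:  [   0    4  -22   25  255 ]
R4 <- R4 - (4)*R1:  [   0    2  -26   29  285 ]
R3 <- R3 - (-4)*R2:  [  0   0  -6   5  55 ]
R4 <- R4 - (-2)*R2:  [   0    0  -18   19  185 ]
R4 <- R4 - (3)*R3:  [  0   0   0   4  20 ]
Row echelon form:
[ -2   6  -3   2  |   65 ]
[  0  -1   4  -5  |  -50 ]
[  0   0  -6   5  |   55 ]
[  0   0   0   4  |   20 ]
Back-substitution:
w = (20) / 4 = 5
z = (55 - (5)*(5)) / -6 = -5
y = (-50 - (4)*(-5) - (-5)*(5)) / -1 = 5
x = (65 - (6)*(5) - (-3)*(-5) - (2)*(5)) / -2 = -5

(-5, 5, -5, 5)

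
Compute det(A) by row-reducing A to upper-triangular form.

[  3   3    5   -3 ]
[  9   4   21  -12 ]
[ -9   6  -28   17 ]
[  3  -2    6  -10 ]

det(A) = 375

Forward elimination:
R2 <- R2 - (3)*R1:  [  0  -5   6  -3 ]
R3 <- R3 - (-3)*R1:  [   0   15  -13    8 ]
R4 <- R4 - (1)*R1:  [  0  -5   1  -7 ]
R3 <- R3 - (-3)*R2:  [  0   0   5  -1 ]
R4 <- R4 - (1)*R2:  [  0   0  -5  -4 ]
R4 <- R4 - (-1)*R3:  [  0   0   0  -5 ]
Upper-triangular form:
[ 3   3  5  -3 ]
[ 0  -5  6  -3 ]
[ 0   0  5  -1 ]
[ 0   0  0  -5 ]
det(A) = (-1)^0 * (3) * (-5) * (5) * (-5) = 375  (0 row swaps -> sign +1)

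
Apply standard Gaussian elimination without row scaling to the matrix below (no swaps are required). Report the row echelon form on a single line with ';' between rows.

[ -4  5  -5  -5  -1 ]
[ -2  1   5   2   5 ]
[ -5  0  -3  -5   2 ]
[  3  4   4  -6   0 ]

REF = [-4 5 -5 -5 -1; 0 -3/2 15/2 9/2 11/2; 0 0 -28 -35/2 -59/3; 0 0 0 -87/8 23/84]

Forward elimination:
R2 <- R2 - (1/2)*R1:  [    0  -3/2  15/2   9/2  11/2 ]
R3 <- R3 - (5/4)*R1:  [     0  -25/4   13/4    5/4   13/4 ]
R4 <- R4 - (-3/4)*R1:  [     0   31/4    1/4  -39/4   -3/4 ]
R3 <- R3 - (25/6)*R2:  [     0      0    -28  -35/2  -59/3 ]
R4 <- R4 - (-31/6)*R2:  [    0     0    39  27/2  83/3 ]
R4 <- R4 - (-39/28)*R3:  [     0      0      0  -87/8  23/84 ]
Row echelon form:
[ -4     5    -5     -5     -1 ]
[  0  -3/2  15/2    9/2   11/2 ]
[  0     0   -28  -35/2  -59/3 ]
[  0     0     0  -87/8  23/84 ]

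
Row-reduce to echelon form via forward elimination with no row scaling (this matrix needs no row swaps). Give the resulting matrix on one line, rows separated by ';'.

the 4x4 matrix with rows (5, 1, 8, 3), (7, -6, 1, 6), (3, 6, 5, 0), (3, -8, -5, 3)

Forward elimination:
R2 <- R2 - (7/5)*R1:  [     0  -37/5  -51/5    9/5 ]
R3 <- R3 - (3/5)*R1:  [    0  27/5   1/5  -9/5 ]
R4 <- R4 - (3/5)*R1:  [     0  -43/5  -49/5    6/5 ]
R3 <- R3 - (-27/37)*R2:  [       0        0  -268/37   -18/37 ]
R4 <- R4 - (43/37)*R2:  [      0       0   76/37  -33/37 ]
R4 <- R4 - (-19/67)*R3:  [      0       0       0  -69/67 ]
Row echelon form:
[ 5      1        8       3 ]
[ 0  -37/5    -51/5     9/5 ]
[ 0      0  -268/37  -18/37 ]
[ 0      0        0  -69/67 ]

REF = [5 1 8 3; 0 -37/5 -51/5 9/5; 0 0 -268/37 -18/37; 0 0 0 -69/67]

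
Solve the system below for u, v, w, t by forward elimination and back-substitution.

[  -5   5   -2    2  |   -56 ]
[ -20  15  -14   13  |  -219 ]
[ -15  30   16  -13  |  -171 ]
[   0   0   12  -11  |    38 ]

(5, -5, 5, 2)

Forward elimination on [A|b]:
R2 <- R2 - (4)*R1:  [  0  -5  -6   5   5 ]
R3 <- R3 - (3)*R1:  [   0   15   22  -19   -3 ]
R3 <- R3 - (-3)*R2:  [  0   0   4  -4  12 ]
R4 <- R4 - (3)*R3:  [ 0  0  0  1  2 ]
Row echelon form:
[ -5   5  -2   2  |  -56 ]
[  0  -5  -6   5  |    5 ]
[  0   0   4  -4  |   12 ]
[  0   0   0   1  |    2 ]
Back-substitution:
t = (2) / 1 = 2
w = (12 - (-4)*(2)) / 4 = 5
v = (5 - (-6)*(5) - (5)*(2)) / -5 = -5
u = (-56 - (5)*(-5) - (-2)*(5) - (2)*(2)) / -5 = 5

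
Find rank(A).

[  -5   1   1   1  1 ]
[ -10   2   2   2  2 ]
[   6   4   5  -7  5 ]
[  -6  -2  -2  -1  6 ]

rank(A) = 3

Row reduction:
R2 <- R2 - (2)*R1:  [ 0  0  0  0  0 ]
R3 <- R3 - (-6/5)*R1:  [     0   26/5   31/5  -29/5   31/5 ]
R4 <- R4 - (6/5)*R1:  [     0  -16/5  -16/5  -11/5   24/5 ]
R2 <-> R3   (pivot in column 2 was zero)
[ -5      1      1      1     1 ]
[  0   26/5   31/5  -29/5  31/5 ]
[  0      0      0      0     0 ]
[  0  -16/5  -16/5  -11/5  24/5 ]
R4 <- R4 - (-8/13)*R2:  [      0       0    8/13  -75/13  112/13 ]
R3 <-> R4   (pivot in column 3 was zero)
[ -5     1     1       1       1 ]
[  0  26/5  31/5   -29/5    31/5 ]
[  0     0  8/13  -75/13  112/13 ]
[  0     0     0       0       0 ]
Row echelon form:
[ -5     1     1       1       1 ]
[  0  26/5  31/5   -29/5    31/5 ]
[  0     0  8/13  -75/13  112/13 ]
[  0     0     0       0       0 ]
Nonzero rows / pivot columns: 3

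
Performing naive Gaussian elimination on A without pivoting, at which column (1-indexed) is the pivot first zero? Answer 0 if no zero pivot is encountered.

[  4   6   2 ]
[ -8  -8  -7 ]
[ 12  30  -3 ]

Naive forward elimination:
R2 <- R2 - (-2)*R1:  [  0   4  -3 ]
R3 <- R3 - (3)*R1:  [  0  12  -9 ]
R3 <- R3 - (3)*R2:  [ 0  0  0 ]
Matrix at this point:
[ 4  6   2 ]
[ 0  4  -3 ]
[ 0  0   0 ]
Pivot entry (3,3) in the last row is zero and there are no rows below to swap with -> zero pivot in column 3 (A is singular).

first zero-pivot column = 3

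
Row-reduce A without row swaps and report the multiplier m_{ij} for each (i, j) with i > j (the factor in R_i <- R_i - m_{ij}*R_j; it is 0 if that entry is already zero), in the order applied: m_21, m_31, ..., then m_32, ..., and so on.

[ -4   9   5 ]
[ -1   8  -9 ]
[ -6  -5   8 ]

multipliers: 1/4, 3/2, -74/23

Forward elimination:
R2 <- R2 - (1/4)*R1:  [     0   23/4  -41/4 ]
R3 <- R3 - (3/2)*R1:  [     0  -37/2    1/2 ]
R3 <- R3 - (-74/23)*R2:  [       0        0  -747/23 ]
Multipliers (in order of application): m_{21} = 1/4, m_{31} = 3/2, m_{32} = -74/23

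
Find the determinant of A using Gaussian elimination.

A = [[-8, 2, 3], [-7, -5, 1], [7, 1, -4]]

Forward elimination:
R2 <- R2 - (7/8)*R1:  [     0  -27/4  -13/8 ]
R3 <- R3 - (-7/8)*R1:  [     0   11/4  -11/8 ]
R3 <- R3 - (-11/27)*R2:  [      0       0  -55/27 ]
Upper-triangular form:
[ -8      2       3 ]
[  0  -27/4   -13/8 ]
[  0      0  -55/27 ]
det(A) = (-1)^0 * (-8) * (-27/4) * (-55/27) = -110  (0 row swaps -> sign +1)

det(A) = -110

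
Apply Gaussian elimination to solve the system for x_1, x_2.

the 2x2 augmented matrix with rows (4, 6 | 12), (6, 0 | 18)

Forward elimination on [A|b]:
R2 <- R2 - (3/2)*R1:  [  0  -9   0 ]
Row echelon form:
[ 4   6  |  12 ]
[ 0  -9  |   0 ]
Back-substitution:
x_2 = (0) / -9 = 0
x_1 = (12 - (6)*(0)) / 4 = 3

(3, 0)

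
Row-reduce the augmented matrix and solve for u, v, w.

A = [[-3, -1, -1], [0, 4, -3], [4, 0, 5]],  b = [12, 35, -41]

(-4, 5, -5)

Forward elimination on [A|b]:
R3 <- R3 - (-4/3)*R1:  [    0  -4/3  11/3   -25 ]
R3 <- R3 - (-1/3)*R2:  [     0      0    8/3  -40/3 ]
Row echelon form:
[ -3  -1   -1  |     12 ]
[  0   4   -3  |     35 ]
[  0   0  8/3  |  -40/3 ]
Back-substitution:
w = (-40/3) / (8/3) = -5
v = (35 - (-3)*(-5)) / 4 = 5
u = (12 - (-1)*(5) - (-1)*(-5)) / -3 = -4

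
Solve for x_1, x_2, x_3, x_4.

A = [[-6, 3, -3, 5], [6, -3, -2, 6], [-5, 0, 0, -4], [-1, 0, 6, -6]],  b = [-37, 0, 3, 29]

Forward elimination on [A|b]:
R2 <- R2 - (-1)*R1:  [   0    0   -5   11  -37 ]
R3 <- R3 - (5/6)*R1:  [     0   -5/2    5/2  -49/6  203/6 ]
R4 <- R4 - (1/6)*R1:  [     0   -1/2   13/2  -41/6  211/6 ]
R2 <-> R3   (pivot in column 2 was zero)
[ -6     3    -3      5    -37 ]
[  0  -5/2   5/2  -49/6  203/6 ]
[  0     0    -5     11    -37 ]
[  0  -1/2  13/2  -41/6  211/6 ]
R4 <- R4 - (1/5)*R2:  [     0      0      6  -26/5  142/5 ]
R4 <- R4 - (-6/5)*R3:  [   0    0    0    8  -16 ]
Row echelon form:
[ -6     3   -3      5  |    -37 ]
[  0  -5/2  5/2  -49/6  |  203/6 ]
[  0     0   -5     11  |    -37 ]
[  0     0    0      8  |    -16 ]
Back-substitution:
x_4 = (-16) / 8 = -2
x_3 = (-37 - (11)*(-2)) / -5 = 3
x_2 = (203/6 - (5/2)*(3) - (-49/6)*(-2)) / (-5/2) = -4
x_1 = (-37 - (3)*(-4) - (-3)*(3) - (5)*(-2)) / -6 = 1

(1, -4, 3, -2)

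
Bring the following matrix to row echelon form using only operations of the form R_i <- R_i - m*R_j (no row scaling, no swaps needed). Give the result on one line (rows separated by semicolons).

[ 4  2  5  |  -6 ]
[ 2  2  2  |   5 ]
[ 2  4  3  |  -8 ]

Forward elimination:
R2 <- R2 - (1/2)*R1:  [    0     1  -1/2     8 ]
R3 <- R3 - (1/2)*R1:  [   0    3  1/2   -5 ]
R3 <- R3 - (3)*R2:  [   0    0    2  -29 ]
Row echelon form:
[ 4  2     5  |   -6 ]
[ 0  1  -1/2  |    8 ]
[ 0  0     2  |  -29 ]

REF = [4 2 5 -6; 0 1 -1/2 8; 0 0 2 -29]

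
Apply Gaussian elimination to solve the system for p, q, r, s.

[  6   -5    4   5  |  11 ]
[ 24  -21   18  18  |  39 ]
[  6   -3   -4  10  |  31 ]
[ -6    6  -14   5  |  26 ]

(-1, -3, -2, 2)

Forward elimination on [A|b]:
R2 <- R2 - (4)*R1:  [  0  -1   2  -2  -5 ]
R3 <- R3 - (1)*R1:  [  0   2  -8   5  20 ]
R4 <- R4 - (-1)*R1:  [   0    1  -10   10   37 ]
R3 <- R3 - (-2)*R2:  [  0   0  -4   1  10 ]
R4 <- R4 - (-1)*R2:  [  0   0  -8   8  32 ]
R4 <- R4 - (2)*R3:  [  0   0   0   6  12 ]
Row echelon form:
[ 6  -5   4   5  |  11 ]
[ 0  -1   2  -2  |  -5 ]
[ 0   0  -4   1  |  10 ]
[ 0   0   0   6  |  12 ]
Back-substitution:
s = (12) / 6 = 2
r = (10 - (1)*(2)) / -4 = -2
q = (-5 - (2)*(-2) - (-2)*(2)) / -1 = -3
p = (11 - (-5)*(-3) - (4)*(-2) - (5)*(2)) / 6 = -1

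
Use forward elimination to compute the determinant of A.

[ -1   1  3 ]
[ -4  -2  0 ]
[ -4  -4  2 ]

Forward elimination:
R2 <- R2 - (4)*R1:  [   0   -6  -12 ]
R3 <- R3 - (4)*R1:  [   0   -8  -10 ]
R3 <- R3 - (4/3)*R2:  [ 0  0  6 ]
Upper-triangular form:
[ -1   1    3 ]
[  0  -6  -12 ]
[  0   0    6 ]
det(A) = (-1)^0 * (-1) * (-6) * (6) = 36  (0 row swaps -> sign +1)

det(A) = 36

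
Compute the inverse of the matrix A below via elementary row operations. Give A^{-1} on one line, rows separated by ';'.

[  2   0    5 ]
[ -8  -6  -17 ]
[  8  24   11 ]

Gauss-Jordan on [A | I]:
R1 <- (1/2)*R1:  [   1    0  5/2  |  1/2    0    0 ]
R2 <- R2 - (-8)*R1:  [  0  -6   3  |   4   1   0 ]
R3 <- R3 - (8)*R1:  [  0  24  -9  |  -4   0   1 ]
R2 <- (1/-6)*R2:  [    0     1  -1/2  |  -2/3  -1/6     0 ]
R3 <- R3 - (24)*R2:  [  0   0   3  |  12   4   1 ]
R3 <- (1/3)*R3:  [   0    0    1  |    4  4/3  1/3 ]
R1 <- R1 - (5/2)*R3:  [     1      0      0  |  -19/2  -10/3   -5/6 ]
R2 <- R2 - (-1/2)*R3:  [   0    1    0  |  4/3  1/2  1/6 ]
Right block of [I | A^{-1}] is the inverse:
[ -19/2  -10/3  -5/6 ]
[   4/3    1/2   1/6 ]
[     4    4/3   1/3 ]

inverse = [-19/2 -10/3 -5/6; 4/3 1/2 1/6; 4 4/3 1/3]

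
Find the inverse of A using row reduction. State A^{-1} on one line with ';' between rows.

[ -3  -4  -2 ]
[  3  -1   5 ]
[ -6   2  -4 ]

inverse = [-1/15 -2/9 -11/45; -1/5 0 1/10; 0 1/3 1/6]

Gauss-Jordan on [A | I]:
R1 <- (1/-3)*R1:  [    1   4/3   2/3  |  -1/3     0     0 ]
R2 <- R2 - (3)*R1:  [  0  -5   3  |   1   1   0 ]
R3 <- R3 - (-6)*R1:  [  0  10   0  |  -2   0   1 ]
R2 <- (1/-5)*R2:  [    0     1  -3/5  |  -1/5  -1/5     0 ]
R1 <- R1 - (4/3)*R2:  [     1      0  22/15  |  -1/15   4/15      0 ]
R3 <- R3 - (10)*R2:  [ 0  0  6  |  0  2  1 ]
R3 <- (1/6)*R3:  [   0    0    1  |    0  1/3  1/6 ]
R1 <- R1 - (22/15)*R3:  [      1       0       0  |   -1/15    -2/9  -11/45 ]
R2 <- R2 - (-3/5)*R3:  [    0     1     0  |  -1/5     0  1/10 ]
Right block of [I | A^{-1}] is the inverse:
[ -1/15  -2/9  -11/45 ]
[  -1/5     0    1/10 ]
[     0   1/3     1/6 ]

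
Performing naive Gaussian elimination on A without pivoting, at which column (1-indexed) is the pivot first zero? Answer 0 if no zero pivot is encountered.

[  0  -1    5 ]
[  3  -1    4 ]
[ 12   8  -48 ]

first zero-pivot column = 1

Naive forward elimination:
Pivot entry (1,1) is zero but row 2 has 3 in column 1 -> naive elimination stops; a row interchange (e.g. R1 <-> R2) would be required here.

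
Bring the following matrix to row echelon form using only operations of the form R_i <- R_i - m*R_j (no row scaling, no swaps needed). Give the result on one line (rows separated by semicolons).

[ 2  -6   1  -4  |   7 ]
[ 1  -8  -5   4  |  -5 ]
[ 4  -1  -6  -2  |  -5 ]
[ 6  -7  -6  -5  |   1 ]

REF = [2 -6 1 -4 7; 0 -5 -11/2 6 -17/2; 0 0 -201/10 96/5 -377/10; 0 0 0 3/67 176/201]

Forward elimination:
R2 <- R2 - (1/2)*R1:  [     0     -5  -11/2      6  -17/2 ]
R3 <- R3 - (2)*R1:  [   0   11   -8    6  -19 ]
R4 <- R4 - (3)*R1:  [   0   11   -9    7  -20 ]
R3 <- R3 - (-11/5)*R2:  [       0        0  -201/10     96/5  -377/10 ]
R4 <- R4 - (-11/5)*R2:  [       0        0  -211/10    101/5  -387/10 ]
R4 <- R4 - (211/201)*R3:  [       0        0        0     3/67  176/201 ]
Row echelon form:
[ 2  -6        1    -4  |        7 ]
[ 0  -5    -11/2     6  |    -17/2 ]
[ 0   0  -201/10  96/5  |  -377/10 ]
[ 0   0        0  3/67  |  176/201 ]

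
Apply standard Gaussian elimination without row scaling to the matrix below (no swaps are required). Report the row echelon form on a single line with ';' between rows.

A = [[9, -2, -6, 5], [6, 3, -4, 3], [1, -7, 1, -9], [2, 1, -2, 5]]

REF = [9 -2 -6 5; 0 13/3 0 -1/3; 0 0 5/3 -131/13; 0 0 0 -2/65]

Forward elimination:
R2 <- R2 - (2/3)*R1:  [    0  13/3     0  -1/3 ]
R3 <- R3 - (1/9)*R1:  [     0  -61/9    5/3  -86/9 ]
R4 <- R4 - (2/9)*R1:  [    0  13/9  -2/3  35/9 ]
R3 <- R3 - (-61/39)*R2:  [       0        0      5/3  -131/13 ]
R4 <- R4 - (1/3)*R2:  [    0     0  -2/3     4 ]
R4 <- R4 - (-2/5)*R3:  [     0      0      0  -2/65 ]
Row echelon form:
[ 9    -2   -6        5 ]
[ 0  13/3    0     -1/3 ]
[ 0     0  5/3  -131/13 ]
[ 0     0    0    -2/65 ]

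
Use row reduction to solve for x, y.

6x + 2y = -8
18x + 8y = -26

(-1, -1)

Forward elimination on [A|b]:
R2 <- R2 - (3)*R1:  [  0   2  -2 ]
Row echelon form:
[ 6  2  |  -8 ]
[ 0  2  |  -2 ]
Back-substitution:
y = (-2) / 2 = -1
x = (-8 - (2)*(-1)) / 6 = -1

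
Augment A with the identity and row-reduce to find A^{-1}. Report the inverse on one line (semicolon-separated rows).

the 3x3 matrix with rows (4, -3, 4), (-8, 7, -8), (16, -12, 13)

inverse = [5/12 3/4 1/3; 2 1 0; 4/3 0 -1/3]

Gauss-Jordan on [A | I]:
R1 <- (1/4)*R1:  [    1  -3/4     1  |   1/4     0     0 ]
R2 <- R2 - (-8)*R1:  [ 0  1  0  |  2  1  0 ]
R3 <- R3 - (16)*R1:  [  0   0  -3  |  -4   0   1 ]
R1 <- R1 - (-3/4)*R2:  [   1    0    1  |  7/4  3/4    0 ]
R3 <- (1/-3)*R3:  [    0     0     1  |   4/3     0  -1/3 ]
R1 <- R1 - (1)*R3:  [    1     0     0  |  5/12   3/4   1/3 ]
Right block of [I | A^{-1}] is the inverse:
[ 5/12  3/4   1/3 ]
[    2    1     0 ]
[  4/3    0  -1/3 ]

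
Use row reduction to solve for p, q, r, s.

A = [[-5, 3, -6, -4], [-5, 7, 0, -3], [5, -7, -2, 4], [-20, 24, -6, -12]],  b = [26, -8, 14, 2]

(-4, -4, -3, 0)

Forward elimination on [A|b]:
R2 <- R2 - (1)*R1:  [   0    4    6    1  -34 ]
R3 <- R3 - (-1)*R1:  [  0  -4  -8   0  40 ]
R4 <- R4 - (4)*R1:  [    0    12    18     4  -102 ]
R3 <- R3 - (-1)*R2:  [  0   0  -2   1   6 ]
R4 <- R4 - (3)*R2:  [ 0  0  0  1  0 ]
Row echelon form:
[ -5  3  -6  -4  |   26 ]
[  0  4   6   1  |  -34 ]
[  0  0  -2   1  |    6 ]
[  0  0   0   1  |    0 ]
Back-substitution:
s = (0) / 1 = 0
r = (6 - (1)*(0)) / -2 = -3
q = (-34 - (6)*(-3) - (1)*(0)) / 4 = -4
p = (26 - (3)*(-4) - (-6)*(-3) - (-4)*(0)) / -5 = -4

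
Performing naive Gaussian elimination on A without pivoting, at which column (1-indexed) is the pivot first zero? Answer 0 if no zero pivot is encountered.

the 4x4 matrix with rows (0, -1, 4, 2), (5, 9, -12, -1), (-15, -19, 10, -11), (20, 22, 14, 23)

Naive forward elimination:
Pivot entry (1,1) is zero but row 2 has 5 in column 1 -> naive elimination stops; a row interchange (e.g. R1 <-> R2) would be required here.

first zero-pivot column = 1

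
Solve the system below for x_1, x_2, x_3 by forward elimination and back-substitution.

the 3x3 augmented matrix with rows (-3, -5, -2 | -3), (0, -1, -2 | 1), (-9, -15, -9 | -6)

Forward elimination on [A|b]:
R3 <- R3 - (3)*R1:  [  0   0  -3   3 ]
Row echelon form:
[ -3  -5  -2  |  -3 ]
[  0  -1  -2  |   1 ]
[  0   0  -3  |   3 ]
Back-substitution:
x_3 = (3) / -3 = -1
x_2 = (1 - (-2)*(-1)) / -1 = 1
x_1 = (-3 - (-5)*(1) - (-2)*(-1)) / -3 = 0

(0, 1, -1)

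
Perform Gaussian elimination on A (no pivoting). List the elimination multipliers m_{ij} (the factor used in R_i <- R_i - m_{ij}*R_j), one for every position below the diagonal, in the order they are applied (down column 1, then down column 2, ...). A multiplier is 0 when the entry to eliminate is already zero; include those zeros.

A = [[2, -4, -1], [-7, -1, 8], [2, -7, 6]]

multipliers: -7/2, 1, 1/5

Forward elimination:
R2 <- R2 - (-7/2)*R1:  [   0  -15  9/2 ]
R3 <- R3 - (1)*R1:  [  0  -3   7 ]
R3 <- R3 - (1/5)*R2:  [     0      0  61/10 ]
Multipliers (in order of application): m_{21} = -7/2, m_{31} = 1, m_{32} = 1/5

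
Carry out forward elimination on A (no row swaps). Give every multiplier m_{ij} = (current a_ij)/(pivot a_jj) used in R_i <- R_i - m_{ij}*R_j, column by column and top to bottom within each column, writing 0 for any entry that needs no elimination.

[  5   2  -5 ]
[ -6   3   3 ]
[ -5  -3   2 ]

Forward elimination:
R2 <- R2 - (-6/5)*R1:  [    0  27/5    -3 ]
R3 <- R3 - (-1)*R1:  [  0  -1  -3 ]
R3 <- R3 - (-5/27)*R2:  [     0      0  -32/9 ]
Multipliers (in order of application): m_{21} = -6/5, m_{31} = -1, m_{32} = -5/27

multipliers: -6/5, -1, -5/27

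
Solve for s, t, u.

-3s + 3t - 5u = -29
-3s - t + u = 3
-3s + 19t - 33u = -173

(1, -2, 4)

Forward elimination on [A|b]:
R2 <- R2 - (1)*R1:  [  0  -4   6  32 ]
R3 <- R3 - (1)*R1:  [    0    16   -28  -144 ]
R3 <- R3 - (-4)*R2:  [   0    0   -4  -16 ]
Row echelon form:
[ -3   3  -5  |  -29 ]
[  0  -4   6  |   32 ]
[  0   0  -4  |  -16 ]
Back-substitution:
u = (-16) / -4 = 4
t = (32 - (6)*(4)) / -4 = -2
s = (-29 - (3)*(-2) - (-5)*(4)) / -3 = 1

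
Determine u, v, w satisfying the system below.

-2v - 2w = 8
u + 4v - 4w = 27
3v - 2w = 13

(3, 1, -5)

Forward elimination on [A|b]:
R1 <-> R2   (pivot in column 1 was zero)
[ 1   4  -4  27 ]
[ 0  -2  -2   8 ]
[ 0   3  -2  13 ]
R3 <- R3 - (-3/2)*R2:  [  0   0  -5  25 ]
Row echelon form:
[ 1   4  -4  |  27 ]
[ 0  -2  -2  |   8 ]
[ 0   0  -5  |  25 ]
Back-substitution:
w = (25) / -5 = -5
v = (8 - (-2)*(-5)) / -2 = 1
u = (27 - (4)*(1) - (-4)*(-5)) / 1 = 3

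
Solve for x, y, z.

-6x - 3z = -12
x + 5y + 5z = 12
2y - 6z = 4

(2, 2, 0)

Forward elimination on [A|b]:
R2 <- R2 - (-1/6)*R1:  [   0    5  9/2   10 ]
R3 <- R3 - (2/5)*R2:  [     0      0  -39/5      0 ]
Row echelon form:
[ -6  0     -3  |  -12 ]
[  0  5    9/2  |   10 ]
[  0  0  -39/5  |    0 ]
Back-substitution:
z = (0) / (-39/5) = 0
y = (10 - (9/2)*(0)) / 5 = 2
x = (-12 - (-3)*(0)) / -6 = 2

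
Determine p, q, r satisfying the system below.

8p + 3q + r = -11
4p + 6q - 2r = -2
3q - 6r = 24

(0, -2, -5)

Forward elimination on [A|b]:
R2 <- R2 - (1/2)*R1:  [    0   9/2  -5/2   7/2 ]
R3 <- R3 - (2/3)*R2:  [     0      0  -13/3   65/3 ]
Row echelon form:
[ 8    3      1  |   -11 ]
[ 0  9/2   -5/2  |   7/2 ]
[ 0    0  -13/3  |  65/3 ]
Back-substitution:
r = (65/3) / (-13/3) = -5
q = (7/2 - (-5/2)*(-5)) / (9/2) = -2
p = (-11 - (3)*(-2) - (1)*(-5)) / 8 = 0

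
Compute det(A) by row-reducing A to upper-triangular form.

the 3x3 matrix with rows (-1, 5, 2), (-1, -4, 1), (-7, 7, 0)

det(A) = -98

Forward elimination:
R2 <- R2 - (1)*R1:  [  0  -9  -1 ]
R3 <- R3 - (7)*R1:  [   0  -28  -14 ]
R3 <- R3 - (28/9)*R2:  [     0      0  -98/9 ]
Upper-triangular form:
[ -1   5      2 ]
[  0  -9     -1 ]
[  0   0  -98/9 ]
det(A) = (-1)^0 * (-1) * (-9) * (-98/9) = -98  (0 row swaps -> sign +1)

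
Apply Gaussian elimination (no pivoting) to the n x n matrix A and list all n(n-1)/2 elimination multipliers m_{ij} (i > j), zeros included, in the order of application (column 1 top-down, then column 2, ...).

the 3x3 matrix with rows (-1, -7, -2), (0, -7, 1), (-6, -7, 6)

Forward elimination:
R2: entry in column 1 is already 0 -> m_{21} = 0 (no row operation needed)
R3 <- R3 - (6)*R1:  [  0  35  18 ]
R3 <- R3 - (-5)*R2:  [  0   0  23 ]
Multipliers (in order of application): m_{21} = 0, m_{31} = 6, m_{32} = -5

multipliers: 0, 6, -5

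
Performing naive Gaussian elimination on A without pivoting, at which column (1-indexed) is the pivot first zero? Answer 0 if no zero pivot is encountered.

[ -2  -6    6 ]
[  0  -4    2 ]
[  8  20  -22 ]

Naive forward elimination:
R3 <- R3 - (-4)*R1:  [  0  -4   2 ]
R3 <- R3 - (1)*R2:  [ 0  0  0 ]
Matrix at this point:
[ -2  -6  6 ]
[  0  -4  2 ]
[  0   0  0 ]
Pivot entry (3,3) in the last row is zero and there are no rows below to swap with -> zero pivot in column 3 (A is singular).

first zero-pivot column = 3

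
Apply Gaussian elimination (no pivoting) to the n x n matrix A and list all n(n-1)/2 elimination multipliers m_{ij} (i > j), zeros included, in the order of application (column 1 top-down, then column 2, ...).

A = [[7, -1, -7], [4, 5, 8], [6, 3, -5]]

multipliers: 4/7, 6/7, 9/13

Forward elimination:
R2 <- R2 - (4/7)*R1:  [    0  39/7    12 ]
R3 <- R3 - (6/7)*R1:  [    0  27/7     1 ]
R3 <- R3 - (9/13)*R2:  [      0       0  -95/13 ]
Multipliers (in order of application): m_{21} = 4/7, m_{31} = 6/7, m_{32} = 9/13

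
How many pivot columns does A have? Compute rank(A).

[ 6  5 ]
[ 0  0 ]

Row reduction:
Row echelon form:
[ 6  5 ]
[ 0  0 ]
Nonzero rows / pivot columns: 1

rank(A) = 1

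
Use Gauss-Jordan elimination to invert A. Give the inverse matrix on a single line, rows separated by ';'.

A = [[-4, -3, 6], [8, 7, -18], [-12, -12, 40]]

inverse = [-4 -3 -3/4; 13/2 11/2 3/2; 3/4 3/4 1/4]

Gauss-Jordan on [A | I]:
R1 <- (1/-4)*R1:  [    1   3/4  -3/2  |  -1/4     0     0 ]
R2 <- R2 - (8)*R1:  [  0   1  -6  |   2   1   0 ]
R3 <- R3 - (-12)*R1:  [  0  -3  22  |  -3   0   1 ]
R1 <- R1 - (3/4)*R2:  [    1     0     3  |  -7/4  -3/4     0 ]
R3 <- R3 - (-3)*R2:  [ 0  0  4  |  3  3  1 ]
R3 <- (1/4)*R3:  [   0    0    1  |  3/4  3/4  1/4 ]
R1 <- R1 - (3)*R3:  [    1     0     0  |    -4    -3  -3/4 ]
R2 <- R2 - (-6)*R3:  [    0     1     0  |  13/2  11/2   3/2 ]
Right block of [I | A^{-1}] is the inverse:
[   -4    -3  -3/4 ]
[ 13/2  11/2   3/2 ]
[  3/4   3/4   1/4 ]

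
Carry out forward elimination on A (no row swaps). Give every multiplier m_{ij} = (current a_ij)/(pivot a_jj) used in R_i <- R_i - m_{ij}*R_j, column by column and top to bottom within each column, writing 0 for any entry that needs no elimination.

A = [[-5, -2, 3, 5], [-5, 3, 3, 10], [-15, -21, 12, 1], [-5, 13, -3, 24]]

Forward elimination:
R2 <- R2 - (1)*R1:  [ 0  5  0  5 ]
R3 <- R3 - (3)*R1:  [   0  -15    3  -14 ]
R4 <- R4 - (1)*R1:  [  0  15  -6  19 ]
R3 <- R3 - (-3)*R2:  [ 0  0  3  1 ]
R4 <- R4 - (3)*R2:  [  0   0  -6   4 ]
R4 <- R4 - (-2)*R3:  [ 0  0  0  6 ]
Multipliers (in order of application): m_{21} = 1, m_{31} = 3, m_{41} = 1, m_{32} = -3, m_{42} = 3, m_{43} = -2

multipliers: 1, 3, 1, -3, 3, -2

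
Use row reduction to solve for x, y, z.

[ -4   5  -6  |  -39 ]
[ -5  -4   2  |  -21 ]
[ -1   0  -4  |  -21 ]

Forward elimination on [A|b]:
R2 <- R2 - (5/4)*R1:  [     0  -41/4   19/2  111/4 ]
R3 <- R3 - (1/4)*R1:  [     0   -5/4   -5/2  -45/4 ]
R3 <- R3 - (5/41)*R2:  [       0        0  -150/41  -600/41 ]
Row echelon form:
[ -4      5       -6  |      -39 ]
[  0  -41/4     19/2  |    111/4 ]
[  0      0  -150/41  |  -600/41 ]
Back-substitution:
z = (-600/41) / (-150/41) = 4
y = (111/4 - (19/2)*(4)) / (-41/4) = 1
x = (-39 - (5)*(1) - (-6)*(4)) / -4 = 5

(5, 1, 4)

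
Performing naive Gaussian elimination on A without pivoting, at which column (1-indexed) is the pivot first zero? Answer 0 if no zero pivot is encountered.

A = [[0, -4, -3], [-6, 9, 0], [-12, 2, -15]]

first zero-pivot column = 1

Naive forward elimination:
Pivot entry (1,1) is zero but row 2 has -6 in column 1 -> naive elimination stops; a row interchange (e.g. R1 <-> R2) would be required here.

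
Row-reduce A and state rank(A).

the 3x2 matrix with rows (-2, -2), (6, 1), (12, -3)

Row reduction:
R2 <- R2 - (-3)*R1:  [  0  -5 ]
R3 <- R3 - (-6)*R1:  [   0  -15 ]
R3 <- R3 - (3)*R2:  [ 0  0 ]
Row echelon form:
[ -2  -2 ]
[  0  -5 ]
[  0   0 ]
Nonzero rows / pivot columns: 2

rank(A) = 2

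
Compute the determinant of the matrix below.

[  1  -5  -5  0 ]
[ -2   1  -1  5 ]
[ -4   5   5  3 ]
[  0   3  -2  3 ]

det(A) = 132

Forward elimination:
R2 <- R2 - (-2)*R1:  [   0   -9  -11    5 ]
R3 <- R3 - (-4)*R1:  [   0  -15  -15    3 ]
R3 <- R3 - (5/3)*R2:  [     0      0   10/3  -16/3 ]
R4 <- R4 - (-1/3)*R2:  [     0      0  -17/3   14/3 ]
R4 <- R4 - (-17/10)*R3:  [     0      0      0  -22/5 ]
Upper-triangular form:
[ 1  -5    -5      0 ]
[ 0  -9   -11      5 ]
[ 0   0  10/3  -16/3 ]
[ 0   0     0  -22/5 ]
det(A) = (-1)^0 * (1) * (-9) * (10/3) * (-22/5) = 132  (0 row swaps -> sign +1)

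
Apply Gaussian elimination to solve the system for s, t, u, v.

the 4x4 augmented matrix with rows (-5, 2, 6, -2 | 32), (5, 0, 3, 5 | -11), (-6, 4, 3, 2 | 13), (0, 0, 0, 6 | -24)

(0, 3, 3, -4)

Forward elimination on [A|b]:
R2 <- R2 - (-1)*R1:  [  0   2   9   3  21 ]
R3 <- R3 - (6/5)*R1:  [      0     8/5   -21/5    22/5  -127/5 ]
R3 <- R3 - (4/5)*R2:  [      0       0   -57/5       2  -211/5 ]
Row echelon form:
[ -5  2      6  -2  |      32 ]
[  0  2      9   3  |      21 ]
[  0  0  -57/5   2  |  -211/5 ]
[  0  0      0   6  |     -24 ]
Back-substitution:
v = (-24) / 6 = -4
u = (-211/5 - (2)*(-4)) / (-57/5) = 3
t = (21 - (9)*(3) - (3)*(-4)) / 2 = 3
s = (32 - (2)*(3) - (6)*(3) - (-2)*(-4)) / -5 = 0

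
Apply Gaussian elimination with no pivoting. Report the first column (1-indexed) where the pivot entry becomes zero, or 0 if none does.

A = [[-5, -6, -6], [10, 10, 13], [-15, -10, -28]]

first zero-pivot column = 0

Naive forward elimination:
R2 <- R2 - (-2)*R1:  [  0  -2   1 ]
R3 <- R3 - (3)*R1:  [   0    8  -10 ]
R3 <- R3 - (-4)*R2:  [  0   0  -6 ]
All pivots nonzero; naive elimination completes without hitting a zero pivot.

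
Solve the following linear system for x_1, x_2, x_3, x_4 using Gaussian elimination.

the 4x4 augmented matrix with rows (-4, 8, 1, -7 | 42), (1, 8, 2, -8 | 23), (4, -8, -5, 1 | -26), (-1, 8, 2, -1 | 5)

Forward elimination on [A|b]:
R2 <- R2 - (-1/4)*R1:  [     0     10    9/4  -39/4   67/2 ]
R3 <- R3 - (-1)*R1:  [  0   0  -4  -6  16 ]
R4 <- R4 - (1/4)*R1:  [     0      6    7/4    3/4  -11/2 ]
R4 <- R4 - (3/5)*R2:  [      0       0     2/5    33/5  -128/5 ]
R4 <- R4 - (-1/10)*R3:  [   0    0    0    6  -24 ]
Row echelon form:
[ -4   8    1     -7  |    42 ]
[  0  10  9/4  -39/4  |  67/2 ]
[  0   0   -4     -6  |    16 ]
[  0   0    0      6  |   -24 ]
Back-substitution:
x_4 = (-24) / 6 = -4
x_3 = (16 - (-6)*(-4)) / -4 = 2
x_2 = (67/2 - (9/4)*(2) - (-39/4)*(-4)) / 10 = -1
x_1 = (42 - (8)*(-1) - (1)*(2) - (-7)*(-4)) / -4 = -5

(-5, -1, 2, -4)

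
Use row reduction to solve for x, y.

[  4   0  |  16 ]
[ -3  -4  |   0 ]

Forward elimination on [A|b]:
R2 <- R2 - (-3/4)*R1:  [  0  -4  12 ]
Row echelon form:
[ 4   0  |  16 ]
[ 0  -4  |  12 ]
Back-substitution:
y = (12) / -4 = -3
x = (16) / 4 = 4

(4, -3)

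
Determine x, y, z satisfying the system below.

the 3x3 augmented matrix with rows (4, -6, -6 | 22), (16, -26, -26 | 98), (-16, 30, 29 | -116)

Forward elimination on [A|b]:
R2 <- R2 - (4)*R1:  [  0  -2  -2  10 ]
R3 <- R3 - (-4)*R1:  [   0    6    5  -28 ]
R3 <- R3 - (-3)*R2:  [  0   0  -1   2 ]
Row echelon form:
[ 4  -6  -6  |  22 ]
[ 0  -2  -2  |  10 ]
[ 0   0  -1  |   2 ]
Back-substitution:
z = (2) / -1 = -2
y = (10 - (-2)*(-2)) / -2 = -3
x = (22 - (-6)*(-3) - (-6)*(-2)) / 4 = -2

(-2, -3, -2)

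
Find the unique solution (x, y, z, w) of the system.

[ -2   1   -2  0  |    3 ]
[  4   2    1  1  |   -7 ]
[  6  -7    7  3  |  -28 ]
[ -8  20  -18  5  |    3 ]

Forward elimination on [A|b]:
R2 <- R2 - (-2)*R1:  [  0   4  -3   1  -1 ]
R3 <- R3 - (-3)*R1:  [   0   -4    1    3  -19 ]
R4 <- R4 - (4)*R1:  [   0   16  -10    5   -9 ]
R3 <- R3 - (-1)*R2:  [   0    0   -2    4  -20 ]
R4 <- R4 - (4)*R2:  [  0   0   2   1  -5 ]
R4 <- R4 - (-1)*R3:  [   0    0    0    5  -25 ]
Row echelon form:
[ -2  1  -2  0  |    3 ]
[  0  4  -3  1  |   -1 ]
[  0  0  -2  4  |  -20 ]
[  0  0   0  5  |  -25 ]
Back-substitution:
w = (-25) / 5 = -5
z = (-20 - (4)*(-5)) / -2 = 0
y = (-1 - (-3)*(0) - (1)*(-5)) / 4 = 1
x = (3 - (1)*(1) - (-2)*(0)) / -2 = -1

(-1, 1, 0, -5)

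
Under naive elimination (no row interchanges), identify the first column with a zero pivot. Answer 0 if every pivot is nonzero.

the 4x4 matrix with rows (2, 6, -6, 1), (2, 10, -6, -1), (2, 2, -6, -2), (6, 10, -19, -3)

Naive forward elimination:
R2 <- R2 - (1)*R1:  [  0   4   0  -2 ]
R3 <- R3 - (1)*R1:  [  0  -4   0  -3 ]
R4 <- R4 - (3)*R1:  [  0  -8  -1  -6 ]
R3 <- R3 - (-1)*R2:  [  0   0   0  -5 ]
R4 <- R4 - (-2)*R2:  [   0    0   -1  -10 ]
Matrix at this point:
[ 2  6  -6    1 ]
[ 0  4   0   -2 ]
[ 0  0   0   -5 ]
[ 0  0  -1  -10 ]
Pivot entry (3,3) is zero but row 4 has -1 in column 3 -> naive elimination stops; a row interchange (e.g. R3 <-> R4) would be required here.

first zero-pivot column = 3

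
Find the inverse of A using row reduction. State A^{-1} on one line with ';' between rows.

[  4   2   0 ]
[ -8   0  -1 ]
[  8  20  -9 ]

Gauss-Jordan on [A | I]:
R1 <- (1/4)*R1:  [   1  1/2    0  |  1/4    0    0 ]
R2 <- R2 - (-8)*R1:  [  0   4  -1  |   2   1   0 ]
R3 <- R3 - (8)*R1:  [  0  16  -9  |  -2   0   1 ]
R2 <- (1/4)*R2:  [    0     1  -1/4  |   1/2   1/4     0 ]
R1 <- R1 - (1/2)*R2:  [    1     0   1/8  |     0  -1/8     0 ]
R3 <- R3 - (16)*R2:  [   0    0   -5  |  -10   -4    1 ]
R3 <- (1/-5)*R3:  [    0     0     1  |     2   4/5  -1/5 ]
R1 <- R1 - (1/8)*R3:  [     1      0      0  |   -1/4  -9/40   1/40 ]
R2 <- R2 - (-1/4)*R3:  [     0      1      0  |      1   9/20  -1/20 ]
Right block of [I | A^{-1}] is the inverse:
[ -1/4  -9/40   1/40 ]
[    1   9/20  -1/20 ]
[    2    4/5   -1/5 ]

inverse = [-1/4 -9/40 1/40; 1 9/20 -1/20; 2 4/5 -1/5]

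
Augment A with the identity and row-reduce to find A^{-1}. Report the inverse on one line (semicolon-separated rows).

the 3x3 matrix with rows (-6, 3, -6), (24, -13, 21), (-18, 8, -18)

inverse = [11/3 1/3 -5/6; 3 0 -1; -7/3 -1/3 1/3]

Gauss-Jordan on [A | I]:
R1 <- (1/-6)*R1:  [    1  -1/2     1  |  -1/6     0     0 ]
R2 <- R2 - (24)*R1:  [  0  -1  -3  |   4   1   0 ]
R3 <- R3 - (-18)*R1:  [  0  -1   0  |  -3   0   1 ]
R2 <- (1/-1)*R2:  [  0   1   3  |  -4  -1   0 ]
R1 <- R1 - (-1/2)*R2:  [     1      0    5/2  |  -13/6   -1/2      0 ]
R3 <- R3 - (-1)*R2:  [  0   0   3  |  -7  -1   1 ]
R3 <- (1/3)*R3:  [    0     0     1  |  -7/3  -1/3   1/3 ]
R1 <- R1 - (5/2)*R3:  [    1     0     0  |  11/3   1/3  -5/6 ]
R2 <- R2 - (3)*R3:  [  0   1   0  |   3   0  -1 ]
Right block of [I | A^{-1}] is the inverse:
[ 11/3   1/3  -5/6 ]
[    3     0    -1 ]
[ -7/3  -1/3   1/3 ]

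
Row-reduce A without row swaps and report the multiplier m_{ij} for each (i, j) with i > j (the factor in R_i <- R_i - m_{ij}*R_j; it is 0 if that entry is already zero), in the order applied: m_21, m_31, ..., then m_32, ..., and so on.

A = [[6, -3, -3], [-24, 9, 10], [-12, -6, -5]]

Forward elimination:
R2 <- R2 - (-4)*R1:  [  0  -3  -2 ]
R3 <- R3 - (-2)*R1:  [   0  -12  -11 ]
R3 <- R3 - (4)*R2:  [  0   0  -3 ]
Multipliers (in order of application): m_{21} = -4, m_{31} = -2, m_{32} = 4

multipliers: -4, -2, 4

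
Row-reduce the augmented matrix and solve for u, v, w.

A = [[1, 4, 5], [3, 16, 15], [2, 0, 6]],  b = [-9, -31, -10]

Forward elimination on [A|b]:
R2 <- R2 - (3)*R1:  [  0   4   0  -4 ]
R3 <- R3 - (2)*R1:  [  0  -8  -4   8 ]
R3 <- R3 - (-2)*R2:  [  0   0  -4   0 ]
Row echelon form:
[ 1  4   5  |  -9 ]
[ 0  4   0  |  -4 ]
[ 0  0  -4  |   0 ]
Back-substitution:
w = (0) / -4 = 0
v = (-4) / 4 = -1
u = (-9 - (4)*(-1) - (5)*(0)) / 1 = -5

(-5, -1, 0)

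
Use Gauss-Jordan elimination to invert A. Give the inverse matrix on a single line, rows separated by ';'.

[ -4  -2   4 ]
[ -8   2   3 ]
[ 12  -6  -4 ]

Gauss-Jordan on [A | I]:
R1 <- (1/-4)*R1:  [    1   1/2    -1  |  -1/4     0     0 ]
R2 <- R2 - (-8)*R1:  [  0   6  -5  |  -2   1   0 ]
R3 <- R3 - (12)*R1:  [   0  -12    8  |    3    0    1 ]
R2 <- (1/6)*R2:  [    0     1  -5/6  |  -1/3   1/6     0 ]
R1 <- R1 - (1/2)*R2:  [     1      0  -7/12  |  -1/12  -1/12      0 ]
R3 <- R3 - (-12)*R2:  [  0   0  -2  |  -1   2   1 ]
R3 <- (1/-2)*R3:  [    0     0     1  |   1/2    -1  -1/2 ]
R1 <- R1 - (-7/12)*R3:  [     1      0      0  |   5/24   -2/3  -7/24 ]
R2 <- R2 - (-5/6)*R3:  [     0      1      0  |   1/12   -2/3  -5/12 ]
Right block of [I | A^{-1}] is the inverse:
[ 5/24  -2/3  -7/24 ]
[ 1/12  -2/3  -5/12 ]
[  1/2    -1   -1/2 ]

inverse = [5/24 -2/3 -7/24; 1/12 -2/3 -5/12; 1/2 -1 -1/2]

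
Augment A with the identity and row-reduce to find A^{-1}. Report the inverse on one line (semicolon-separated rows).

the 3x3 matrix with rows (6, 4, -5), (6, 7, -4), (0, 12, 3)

Gauss-Jordan on [A | I]:
R1 <- (1/6)*R1:  [    1   2/3  -5/6  |   1/6     0     0 ]
R2 <- R2 - (6)*R1:  [  0   3   1  |  -1   1   0 ]
R2 <- (1/3)*R2:  [    0     1   1/3  |  -1/3   1/3     0 ]
R1 <- R1 - (2/3)*R2:  [      1       0  -19/18  |    7/18    -2/9       0 ]
R3 <- R3 - (12)*R2:  [  0   0  -1  |   4  -4   1 ]
R3 <- (1/-1)*R3:  [  0   0   1  |  -4   4  -1 ]
R1 <- R1 - (-19/18)*R3:  [      1       0       0  |   -23/6       4  -19/18 ]
R2 <- R2 - (1/3)*R3:  [   0    1    0  |    1   -1  1/3 ]
Right block of [I | A^{-1}] is the inverse:
[ -23/6   4  -19/18 ]
[     1  -1     1/3 ]
[    -4   4      -1 ]

inverse = [-23/6 4 -19/18; 1 -1 1/3; -4 4 -1]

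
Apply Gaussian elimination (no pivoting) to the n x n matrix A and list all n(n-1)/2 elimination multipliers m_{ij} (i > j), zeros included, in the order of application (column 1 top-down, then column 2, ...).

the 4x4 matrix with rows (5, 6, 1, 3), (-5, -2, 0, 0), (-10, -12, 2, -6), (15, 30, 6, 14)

Forward elimination:
R2 <- R2 - (-1)*R1:  [ 0  4  1  3 ]
R3 <- R3 - (-2)*R1:  [ 0  0  4  0 ]
R4 <- R4 - (3)*R1:  [  0  12   3   5 ]
R3: entry in column 2 is already 0 -> m_{32} = 0 (no row operation needed)
R4 <- R4 - (3)*R2:  [  0   0   0  -4 ]
R4: entry in column 3 is already 0 -> m_{43} = 0 (no row operation needed)
Multipliers (in order of application): m_{21} = -1, m_{31} = -2, m_{41} = 3, m_{32} = 0, m_{42} = 3, m_{43} = 0

multipliers: -1, -2, 3, 0, 3, 0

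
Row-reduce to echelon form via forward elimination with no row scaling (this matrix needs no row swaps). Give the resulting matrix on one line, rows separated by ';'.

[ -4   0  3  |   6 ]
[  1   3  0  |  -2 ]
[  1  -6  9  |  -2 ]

REF = [-4 0 3 6; 0 3 3/4 -1/2; 0 0 45/4 -3/2]

Forward elimination:
R2 <- R2 - (-1/4)*R1:  [    0     3   3/4  -1/2 ]
R3 <- R3 - (-1/4)*R1:  [    0    -6  39/4  -1/2 ]
R3 <- R3 - (-2)*R2:  [    0     0  45/4  -3/2 ]
Row echelon form:
[ -4  0     3  |     6 ]
[  0  3   3/4  |  -1/2 ]
[  0  0  45/4  |  -3/2 ]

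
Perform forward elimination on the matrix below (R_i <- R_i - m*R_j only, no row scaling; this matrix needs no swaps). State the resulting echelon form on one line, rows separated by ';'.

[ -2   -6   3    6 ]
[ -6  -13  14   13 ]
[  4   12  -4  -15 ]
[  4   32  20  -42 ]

REF = [-2 -6 3 6; 0 5 5 -5; 0 0 2 -3; 0 0 0 -1]

Forward elimination:
R2 <- R2 - (3)*R1:  [  0   5   5  -5 ]
R3 <- R3 - (-2)*R1:  [  0   0   2  -3 ]
R4 <- R4 - (-2)*R1:  [   0   20   26  -30 ]
R4 <- R4 - (4)*R2:  [   0    0    6  -10 ]
R4 <- R4 - (3)*R3:  [  0   0   0  -1 ]
Row echelon form:
[ -2  -6  3   6 ]
[  0   5  5  -5 ]
[  0   0  2  -3 ]
[  0   0  0  -1 ]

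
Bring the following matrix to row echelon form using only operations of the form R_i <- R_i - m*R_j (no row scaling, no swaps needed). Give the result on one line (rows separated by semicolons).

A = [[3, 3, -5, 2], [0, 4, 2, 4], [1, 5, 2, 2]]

Forward elimination:
R3 <- R3 - (1/3)*R1:  [    0     4  11/3   4/3 ]
R3 <- R3 - (1)*R2:  [    0     0   5/3  -8/3 ]
Row echelon form:
[ 3  3   -5     2 ]
[ 0  4    2     4 ]
[ 0  0  5/3  -8/3 ]

REF = [3 3 -5 2; 0 4 2 4; 0 0 5/3 -8/3]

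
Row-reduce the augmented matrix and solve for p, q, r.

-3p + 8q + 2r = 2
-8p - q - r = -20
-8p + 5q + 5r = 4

Forward elimination on [A|b]:
R2 <- R2 - (8/3)*R1:  [     0  -67/3  -19/3  -76/3 ]
R3 <- R3 - (8/3)*R1:  [     0  -49/3   -1/3   -4/3 ]
R3 <- R3 - (49/67)*R2:  [       0        0   288/67  1152/67 ]
Row echelon form:
[ -3      8       2  |        2 ]
[  0  -67/3   -19/3  |    -76/3 ]
[  0      0  288/67  |  1152/67 ]
Back-substitution:
r = (1152/67) / (288/67) = 4
q = (-76/3 - (-19/3)*(4)) / (-67/3) = 0
p = (2 - (8)*(0) - (2)*(4)) / -3 = 2

(2, 0, 4)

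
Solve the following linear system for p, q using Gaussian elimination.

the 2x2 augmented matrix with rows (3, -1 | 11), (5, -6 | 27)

(3, -2)

Forward elimination on [A|b]:
R2 <- R2 - (5/3)*R1:  [     0  -13/3   26/3 ]
Row echelon form:
[ 3     -1  |    11 ]
[ 0  -13/3  |  26/3 ]
Back-substitution:
q = (26/3) / (-13/3) = -2
p = (11 - (-1)*(-2)) / 3 = 3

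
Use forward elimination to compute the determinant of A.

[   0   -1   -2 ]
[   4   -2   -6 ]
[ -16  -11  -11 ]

det(A) = 12

Forward elimination:
R1 <-> R2   (pivot in column 1 was zero)
[   4   -2   -6 ]
[   0   -1   -2 ]
[ -16  -11  -11 ]
R3 <- R3 - (-4)*R1:  [   0  -19  -35 ]
R3 <- R3 - (19)*R2:  [ 0  0  3 ]
Upper-triangular form:
[ 4  -2  -6 ]
[ 0  -1  -2 ]
[ 0   0   3 ]
det(A) = (-1)^1 * (4) * (-1) * (3) = 12  (1 row swap -> sign -1)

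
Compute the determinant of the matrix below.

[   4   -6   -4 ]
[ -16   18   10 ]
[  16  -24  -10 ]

Forward elimination:
R2 <- R2 - (-4)*R1:  [  0  -6  -6 ]
R3 <- R3 - (4)*R1:  [ 0  0  6 ]
Upper-triangular form:
[ 4  -6  -4 ]
[ 0  -6  -6 ]
[ 0   0   6 ]
det(A) = (-1)^0 * (4) * (-6) * (6) = -144  (0 row swaps -> sign +1)

det(A) = -144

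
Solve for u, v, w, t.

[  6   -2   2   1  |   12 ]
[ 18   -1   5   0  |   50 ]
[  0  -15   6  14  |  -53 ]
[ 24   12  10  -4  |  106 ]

Forward elimination on [A|b]:
R2 <- R2 - (3)*R1:  [  0   5  -1  -3  14 ]
R4 <- R4 - (4)*R1:  [  0  20   2  -8  58 ]
R3 <- R3 - (-3)*R2:  [   0    0    3    5  -11 ]
R4 <- R4 - (4)*R2:  [ 0  0  6  4  2 ]
R4 <- R4 - (2)*R3:  [  0   0   0  -6  24 ]
Row echelon form:
[ 6  -2   2   1  |   12 ]
[ 0   5  -1  -3  |   14 ]
[ 0   0   3   5  |  -11 ]
[ 0   0   0  -6  |   24 ]
Back-substitution:
t = (24) / -6 = -4
w = (-11 - (5)*(-4)) / 3 = 3
v = (14 - (-1)*(3) - (-3)*(-4)) / 5 = 1
u = (12 - (-2)*(1) - (2)*(3) - (1)*(-4)) / 6 = 2

(2, 1, 3, -4)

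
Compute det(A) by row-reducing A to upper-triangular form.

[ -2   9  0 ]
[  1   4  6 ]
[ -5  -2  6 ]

Forward elimination:
R2 <- R2 - (-1/2)*R1:  [    0  17/2     6 ]
R3 <- R3 - (5/2)*R1:  [     0  -49/2      6 ]
R3 <- R3 - (-49/17)*R2:  [      0       0  396/17 ]
Upper-triangular form:
[ -2     9       0 ]
[  0  17/2       6 ]
[  0     0  396/17 ]
det(A) = (-1)^0 * (-2) * (17/2) * (396/17) = -396  (0 row swaps -> sign +1)

det(A) = -396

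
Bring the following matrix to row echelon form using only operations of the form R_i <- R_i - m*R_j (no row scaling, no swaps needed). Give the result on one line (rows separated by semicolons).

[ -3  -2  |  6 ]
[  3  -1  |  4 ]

REF = [-3 -2 6; 0 -3 10]

Forward elimination:
R2 <- R2 - (-1)*R1:  [  0  -3  10 ]
Row echelon form:
[ -3  -2  |   6 ]
[  0  -3  |  10 ]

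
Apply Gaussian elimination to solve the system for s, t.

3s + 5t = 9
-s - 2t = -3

(3, 0)

Forward elimination on [A|b]:
R2 <- R2 - (-1/3)*R1:  [    0  -1/3     0 ]
Row echelon form:
[ 3     5  |  9 ]
[ 0  -1/3  |  0 ]
Back-substitution:
t = (0) / (-1/3) = 0
s = (9 - (5)*(0)) / 3 = 3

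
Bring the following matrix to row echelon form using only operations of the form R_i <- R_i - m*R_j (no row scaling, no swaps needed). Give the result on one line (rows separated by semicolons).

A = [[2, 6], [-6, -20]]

REF = [2 6; 0 -2]

Forward elimination:
R2 <- R2 - (-3)*R1:  [  0  -2 ]
Row echelon form:
[ 2   6 ]
[ 0  -2 ]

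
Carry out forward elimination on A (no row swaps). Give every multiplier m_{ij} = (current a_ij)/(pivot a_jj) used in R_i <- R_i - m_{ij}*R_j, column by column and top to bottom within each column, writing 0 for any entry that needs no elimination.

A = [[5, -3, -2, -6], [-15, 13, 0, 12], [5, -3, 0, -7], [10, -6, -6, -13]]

Forward elimination:
R2 <- R2 - (-3)*R1:  [  0   4  -6  -6 ]
R3 <- R3 - (1)*R1:  [  0   0   2  -1 ]
R4 <- R4 - (2)*R1:  [  0   0  -2  -1 ]
R3: entry in column 2 is already 0 -> m_{32} = 0 (no row operation needed)
R4: entry in column 2 is already 0 -> m_{42} = 0 (no row operation needed)
R4 <- R4 - (-1)*R3:  [  0   0   0  -2 ]
Multipliers (in order of application): m_{21} = -3, m_{31} = 1, m_{41} = 2, m_{32} = 0, m_{42} = 0, m_{43} = -1

multipliers: -3, 1, 2, 0, 0, -1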